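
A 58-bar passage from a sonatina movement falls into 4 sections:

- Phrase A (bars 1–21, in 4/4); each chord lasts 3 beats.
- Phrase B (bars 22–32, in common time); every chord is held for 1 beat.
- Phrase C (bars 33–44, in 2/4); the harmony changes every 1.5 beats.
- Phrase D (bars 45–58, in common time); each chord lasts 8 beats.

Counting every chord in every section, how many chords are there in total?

95 chords

A has 84 beats and chords last 3 each, so 28 chords.
B has 44 beats and chords last 1 each, so 44 chords.
C has 24 beats and chords last 1.5 each, so 16 chords.
D has 56 beats and chords last 8 each, so 7 chords.
Total: 28 + 44 + 16 + 7 = 95.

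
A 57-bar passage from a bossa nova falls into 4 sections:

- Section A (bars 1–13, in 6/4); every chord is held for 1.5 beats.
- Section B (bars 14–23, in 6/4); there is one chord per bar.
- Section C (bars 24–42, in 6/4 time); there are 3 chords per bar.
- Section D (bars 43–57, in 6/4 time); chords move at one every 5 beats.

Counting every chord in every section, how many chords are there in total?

137 chords

A has 78 beats and chords last 1.5 each, so 52 chords.
B has 60 beats and chords last 6 each, so 10 chords.
C has 114 beats and chords last 2 each, so 57 chords.
D has 90 beats and chords last 5 each, so 18 chords.
Total: 52 + 10 + 57 + 18 = 137.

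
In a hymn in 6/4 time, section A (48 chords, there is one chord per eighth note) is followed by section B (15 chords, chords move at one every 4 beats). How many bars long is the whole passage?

14 bars

A: 48 × 0.5 = 24 beats = 4 bars.
B: 15 × 4 = 60 beats = 10 bars.
Total: 4 + 10 = 14 bars.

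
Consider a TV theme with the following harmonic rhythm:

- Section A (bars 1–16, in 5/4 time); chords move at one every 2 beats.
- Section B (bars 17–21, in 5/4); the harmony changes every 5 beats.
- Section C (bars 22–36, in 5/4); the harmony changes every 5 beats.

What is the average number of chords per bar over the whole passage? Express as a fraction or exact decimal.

5/3 chords per bar

A: 16 × 5 = 80 beats ÷ 2 = 40 chords.
B: 5 × 5 = 25 beats ÷ 5 = 5 chords.
C: 15 × 5 = 75 beats ÷ 5 = 15 chords.
Overall: 60 chords over 36 bars → 60/36 = 5/3 chords per bar.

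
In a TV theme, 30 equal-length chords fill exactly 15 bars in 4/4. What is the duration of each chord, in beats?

2 beats

15 bars × 4 beats/bar = 60 beats total.
60 beats ÷ 30 chords = 2 beats per chord.
(That is a half note.)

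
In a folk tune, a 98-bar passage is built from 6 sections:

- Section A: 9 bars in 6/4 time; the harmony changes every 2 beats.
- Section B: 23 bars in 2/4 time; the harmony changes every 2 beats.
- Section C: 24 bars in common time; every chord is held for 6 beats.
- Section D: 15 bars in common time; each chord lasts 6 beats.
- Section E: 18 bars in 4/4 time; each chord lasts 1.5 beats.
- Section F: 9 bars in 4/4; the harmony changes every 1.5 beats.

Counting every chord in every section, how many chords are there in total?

148 chords

A: 9 bars × 6 beats = 54 beats; 2 beats/chord → 27 chords.
B: 23 bars × 2 beats = 46 beats; 2 beats/chord → 23 chords.
C: 24 bars × 4 beats = 96 beats; 6 beats/chord → 16 chords.
D: 15 bars × 4 beats = 60 beats; 6 beats/chord → 10 chords.
E: 18 bars × 4 beats = 72 beats; 1.5 beats/chord → 48 chords.
F: 9 bars × 4 beats = 36 beats; 1.5 beats/chord → 24 chords.
Total: 27 + 23 + 16 + 10 + 48 + 24 = 148.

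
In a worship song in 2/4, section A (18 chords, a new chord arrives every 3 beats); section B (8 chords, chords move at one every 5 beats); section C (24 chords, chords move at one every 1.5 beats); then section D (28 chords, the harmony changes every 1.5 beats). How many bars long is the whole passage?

86 bars

A: 18 × 3 = 54 beats = 27 bars.
B: 8 × 5 = 40 beats = 20 bars.
C: 24 × 1.5 = 36 beats = 18 bars.
D: 28 × 1.5 = 42 beats = 21 bars.
Total: 27 + 20 + 18 + 21 = 86 bars.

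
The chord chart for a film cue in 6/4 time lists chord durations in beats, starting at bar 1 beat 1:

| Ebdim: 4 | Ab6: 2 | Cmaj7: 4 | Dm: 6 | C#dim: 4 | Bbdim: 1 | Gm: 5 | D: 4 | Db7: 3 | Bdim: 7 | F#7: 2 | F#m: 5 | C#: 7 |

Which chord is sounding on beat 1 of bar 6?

Db7

Beat 1 of bar 6 is beat (6−1)×6 + 1 = 31 overall.
Running totals: Ebdim ends at 4, Ab6 ends at 6, Cmaj7 ends at 10, Dm ends at 16, C#dim ends at 20, Bbdim ends at 21, Gm ends at 26, D ends at 30, Db7 ends at 33.
Beat 31 falls within Db7.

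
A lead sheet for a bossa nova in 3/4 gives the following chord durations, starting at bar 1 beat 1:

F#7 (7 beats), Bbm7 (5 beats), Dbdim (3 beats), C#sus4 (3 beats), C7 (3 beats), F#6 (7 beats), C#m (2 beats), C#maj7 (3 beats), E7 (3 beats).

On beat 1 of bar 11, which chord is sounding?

Beat 1 of bar 11 is beat (11−1)×3 + 1 = 31 overall.
Running totals: F#7 ends at 7, Bbm7 ends at 12, Dbdim ends at 15, C#sus4 ends at 18, C7 ends at 21, F#6 ends at 28, C#m ends at 30, C#maj7 ends at 33.
Beat 31 falls within C#maj7.

C#maj7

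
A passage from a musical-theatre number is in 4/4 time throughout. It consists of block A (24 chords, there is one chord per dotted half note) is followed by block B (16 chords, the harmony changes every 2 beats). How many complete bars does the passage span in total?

A: 24 × 3 = 72 beats = 18 bars.
B: 16 × 2 = 32 beats = 8 bars.
Total: 18 + 8 = 26 bars.

26 bars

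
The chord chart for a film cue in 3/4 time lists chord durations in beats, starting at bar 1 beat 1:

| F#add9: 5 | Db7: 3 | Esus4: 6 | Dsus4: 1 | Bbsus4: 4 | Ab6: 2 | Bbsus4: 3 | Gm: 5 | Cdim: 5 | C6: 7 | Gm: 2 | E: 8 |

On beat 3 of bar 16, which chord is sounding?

Beat 3 of bar 16 is beat (16−1)×3 + 3 = 48 overall.
Running totals: F#add9 ends at 5, Db7 ends at 8, Esus4 ends at 14, Dsus4 ends at 15, Bbsus4 ends at 19, Ab6 ends at 21, Bbsus4 ends at 24, Gm ends at 29, Cdim ends at 34, C6 ends at 41, Gm ends at 43, E ends at 51.
Beat 48 falls within E.

E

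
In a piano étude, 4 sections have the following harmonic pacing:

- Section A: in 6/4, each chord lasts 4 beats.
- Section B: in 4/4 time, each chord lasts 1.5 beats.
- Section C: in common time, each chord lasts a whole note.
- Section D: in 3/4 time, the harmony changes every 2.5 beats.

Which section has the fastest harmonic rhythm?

Section B

A: 6/4 = 1.5 chords/bar.
B: 4/1.5 = 8/3 chords/bar.
C: 4/4 = 1 chord/bar.
D: 3/2.5 = 1.2 chords/bar.
Fastest is B at 8/3 chords/bar.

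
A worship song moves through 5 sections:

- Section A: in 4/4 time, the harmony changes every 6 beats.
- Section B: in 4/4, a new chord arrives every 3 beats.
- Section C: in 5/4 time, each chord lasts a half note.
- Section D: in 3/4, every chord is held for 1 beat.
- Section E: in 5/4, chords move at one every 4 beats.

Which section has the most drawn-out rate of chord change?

Section A

A: 4 beats/bar ÷ 6 beats/chord = 2/3 chords/bar.
B: 4 beats/bar ÷ 3 beats/chord = 4/3 chords/bar.
C: 5 beats/bar ÷ 2 beats/chord = 2.5 chords/bar.
D: 3 beats/bar ÷ 1 beat/chord = 3 chords/bar.
E: 5 beats/bar ÷ 4 beats/chord = 1.25 chords/bar.
Slowest is A at 2/3 chords/bar.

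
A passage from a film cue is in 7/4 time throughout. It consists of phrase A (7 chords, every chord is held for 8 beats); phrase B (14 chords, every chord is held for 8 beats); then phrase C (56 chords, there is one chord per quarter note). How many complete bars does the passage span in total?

32 bars

A: 7 × 8 = 56 beats = 8 bars.
B: 14 × 8 = 112 beats = 16 bars.
C: 56 × 1 = 56 beats = 8 bars.
Total: 8 + 16 + 8 = 32 bars.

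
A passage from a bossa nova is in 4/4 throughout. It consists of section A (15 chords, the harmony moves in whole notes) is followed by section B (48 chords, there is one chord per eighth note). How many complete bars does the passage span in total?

A: 15 × 4 = 60 beats = 15 bars.
B: 48 × 0.5 = 24 beats = 6 bars.
Total: 15 + 6 = 21 bars.

21 bars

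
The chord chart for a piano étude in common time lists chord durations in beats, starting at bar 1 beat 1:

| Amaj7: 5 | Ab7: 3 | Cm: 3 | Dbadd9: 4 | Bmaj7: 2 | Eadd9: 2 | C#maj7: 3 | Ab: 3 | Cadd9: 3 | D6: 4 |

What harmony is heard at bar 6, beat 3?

Ab

Beat 3 of bar 6 is beat (6−1)×4 + 3 = 23 overall.
Running totals: Amaj7 ends at 5, Ab7 ends at 8, Cm ends at 11, Dbadd9 ends at 15, Bmaj7 ends at 17, Eadd9 ends at 19, C#maj7 ends at 22, Ab ends at 25.
Beat 23 falls within Ab.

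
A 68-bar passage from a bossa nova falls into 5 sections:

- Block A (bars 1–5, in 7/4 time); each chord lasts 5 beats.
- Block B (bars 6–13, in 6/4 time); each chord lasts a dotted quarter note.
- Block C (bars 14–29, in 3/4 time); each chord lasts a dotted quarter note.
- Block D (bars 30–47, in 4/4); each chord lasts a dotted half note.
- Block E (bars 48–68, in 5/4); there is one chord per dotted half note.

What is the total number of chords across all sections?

A has 35 beats and chords last 5 each, so 7 chords.
B has 48 beats and chords last 1.5 each, so 32 chords.
C has 48 beats and chords last 1.5 each, so 32 chords.
D has 72 beats and chords last 3 each, so 24 chords.
E has 105 beats and chords last 3 each, so 35 chords.
Total: 7 + 32 + 32 + 24 + 35 = 130.

130 chords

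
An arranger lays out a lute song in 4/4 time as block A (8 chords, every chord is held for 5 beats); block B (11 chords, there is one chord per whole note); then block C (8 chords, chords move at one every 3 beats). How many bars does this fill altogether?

27 bars

A: 8 × 5 = 40 beats = 10 bars.
B: 11 × 4 = 44 beats = 11 bars.
C: 8 × 3 = 24 beats = 6 bars.
Total: 10 + 11 + 6 = 27 bars.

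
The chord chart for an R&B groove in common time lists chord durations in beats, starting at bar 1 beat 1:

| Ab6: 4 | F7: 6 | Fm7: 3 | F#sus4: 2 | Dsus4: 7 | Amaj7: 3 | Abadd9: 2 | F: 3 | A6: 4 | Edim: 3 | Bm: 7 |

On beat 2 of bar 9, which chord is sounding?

A6

Beat 2 of bar 9 is beat (9−1)×4 + 2 = 34 overall.
Running totals: Ab6 ends at 4, F7 ends at 10, Fm7 ends at 13, F#sus4 ends at 15, Dsus4 ends at 22, Amaj7 ends at 25, Abadd9 ends at 27, F ends at 30, A6 ends at 34.
Beat 34 falls within A6.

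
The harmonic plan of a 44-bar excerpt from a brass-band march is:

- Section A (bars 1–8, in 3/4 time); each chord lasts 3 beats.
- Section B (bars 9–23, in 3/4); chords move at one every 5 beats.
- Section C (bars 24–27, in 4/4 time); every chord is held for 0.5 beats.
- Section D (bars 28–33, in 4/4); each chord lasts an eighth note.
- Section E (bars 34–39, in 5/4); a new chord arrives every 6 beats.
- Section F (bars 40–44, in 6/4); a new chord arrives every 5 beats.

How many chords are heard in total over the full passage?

108 chords

A: 8 bars × 3 beats = 24 beats; 3 beats/chord → 8 chords.
B: 15 bars × 3 beats = 45 beats; 5 beats/chord → 9 chords.
C: 4 bars × 4 beats = 16 beats; 0.5 beats/chord → 32 chords.
D: 6 bars × 4 beats = 24 beats; 0.5 beats/chord → 48 chords.
E: 6 bars × 5 beats = 30 beats; 6 beats/chord → 5 chords.
F: 5 bars × 6 beats = 30 beats; 5 beats/chord → 6 chords.
Total: 8 + 9 + 32 + 48 + 5 + 6 = 108.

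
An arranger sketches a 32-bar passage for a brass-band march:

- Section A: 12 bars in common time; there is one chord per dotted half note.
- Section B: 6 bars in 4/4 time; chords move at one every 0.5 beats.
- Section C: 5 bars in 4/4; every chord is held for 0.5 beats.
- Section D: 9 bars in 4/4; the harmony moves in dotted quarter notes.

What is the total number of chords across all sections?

128 chords

A: 12 bars × 4 beats = 48 beats; 3 beats/chord → 16 chords.
B: 6 bars × 4 beats = 24 beats; 0.5 beats/chord → 48 chords.
C: 5 bars × 4 beats = 20 beats; 0.5 beats/chord → 40 chords.
D: 9 bars × 4 beats = 36 beats; 1.5 beats/chord → 24 chords.
Total: 16 + 48 + 40 + 24 = 128.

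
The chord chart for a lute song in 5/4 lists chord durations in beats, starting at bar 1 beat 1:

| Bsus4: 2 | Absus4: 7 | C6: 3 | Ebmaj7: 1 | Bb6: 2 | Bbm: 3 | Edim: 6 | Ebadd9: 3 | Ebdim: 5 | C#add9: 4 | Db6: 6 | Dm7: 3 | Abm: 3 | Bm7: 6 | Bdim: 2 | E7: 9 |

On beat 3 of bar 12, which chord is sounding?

Beat 3 of bar 12 is beat (12−1)×5 + 3 = 58 overall.
Running totals: Bsus4 ends at 2, Absus4 ends at 9, C6 ends at 12, Ebmaj7 ends at 13, Bb6 ends at 15, Bbm ends at 18, Edim ends at 24, Ebadd9 ends at 27, Ebdim ends at 32, C#add9 ends at 36, Db6 ends at 42, Dm7 ends at 45, Abm ends at 48, Bm7 ends at 54, Bdim ends at 56, E7 ends at 65.
Beat 58 falls within E7.

E7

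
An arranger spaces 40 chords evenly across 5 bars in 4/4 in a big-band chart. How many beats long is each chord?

5 bars × 4 beats/bar = 20 beats total.
20 beats ÷ 40 chords = 0.5 beats per chord.
(That is an eighth note.)

0.5 beats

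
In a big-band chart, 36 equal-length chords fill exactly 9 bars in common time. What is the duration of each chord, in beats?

1 beat

9 bars × 4 beats/bar = 36 beats total.
36 beats ÷ 36 chords = 1 beats per chord.
(That is a quarter note.)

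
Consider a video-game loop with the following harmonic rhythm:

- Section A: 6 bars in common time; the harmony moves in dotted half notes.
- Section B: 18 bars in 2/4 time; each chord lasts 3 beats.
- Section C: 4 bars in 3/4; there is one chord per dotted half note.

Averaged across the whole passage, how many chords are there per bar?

A: 6 bars of 4 beats is 24 beats; at 3 beats each that's 8 chords.
B: 18 bars of 2 beats is 36 beats; at 3 beats each that's 12 chords.
C: 4 bars of 3 beats is 12 beats; at 3 beats each that's 4 chords.
Overall: 24 chords over 28 bars → 24/28 = 6/7 chords per bar.

6/7 chords per bar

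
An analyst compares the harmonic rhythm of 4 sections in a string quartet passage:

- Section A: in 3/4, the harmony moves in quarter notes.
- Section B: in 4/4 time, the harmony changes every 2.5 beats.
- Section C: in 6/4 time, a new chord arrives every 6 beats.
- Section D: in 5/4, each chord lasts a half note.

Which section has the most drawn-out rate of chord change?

A: 3/1 = 3 chords/bar.
B: 4/2.5 = 1.6 chords/bar.
C: 6/6 = 1 chord/bar.
D: 5/2 = 2.5 chords/bar.
Slowest is C at 1 chords/bar.

Section C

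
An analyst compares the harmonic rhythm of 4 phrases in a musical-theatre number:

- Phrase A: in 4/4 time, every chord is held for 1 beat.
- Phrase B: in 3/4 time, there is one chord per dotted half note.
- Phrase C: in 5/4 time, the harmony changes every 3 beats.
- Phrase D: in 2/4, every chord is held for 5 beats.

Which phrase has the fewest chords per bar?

Phrase D

A: 4 beats/bar ÷ 1 beat/chord = 4 chords/bar.
B: 3 beats/bar ÷ 3 beats/chord = 1 chord/bar.
C: 5 beats/bar ÷ 3 beats/chord = 5/3 chords/bar.
D: 2 beats/bar ÷ 5 beats/chord = 0.4 chords/bar.
Slowest is D at 0.4 chords/bar.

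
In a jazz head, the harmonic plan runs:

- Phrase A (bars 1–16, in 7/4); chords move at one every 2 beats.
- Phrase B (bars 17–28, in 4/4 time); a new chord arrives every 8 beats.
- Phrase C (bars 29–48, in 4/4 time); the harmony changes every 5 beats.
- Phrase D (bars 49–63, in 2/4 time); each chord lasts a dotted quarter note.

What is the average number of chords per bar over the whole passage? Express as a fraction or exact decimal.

A: 16 × 7 = 112 beats ÷ 2 = 56 chords.
B: 12 × 4 = 48 beats ÷ 8 = 6 chords.
C: 20 × 4 = 80 beats ÷ 5 = 16 chords.
D: 15 × 2 = 30 beats ÷ 1.5 = 20 chords.
Overall: 98 chords over 63 bars → 98/63 = 14/9 chords per bar.

14/9 chords per bar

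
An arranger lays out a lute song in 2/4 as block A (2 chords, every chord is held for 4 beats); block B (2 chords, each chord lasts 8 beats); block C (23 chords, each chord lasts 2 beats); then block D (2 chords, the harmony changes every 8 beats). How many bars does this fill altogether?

43 bars

A: 2 × 4 = 8 beats = 4 bars.
B: 2 × 8 = 16 beats = 8 bars.
C: 23 × 2 = 46 beats = 23 bars.
D: 2 × 8 = 16 beats = 8 bars.
Total: 4 + 8 + 23 + 8 = 43 bars.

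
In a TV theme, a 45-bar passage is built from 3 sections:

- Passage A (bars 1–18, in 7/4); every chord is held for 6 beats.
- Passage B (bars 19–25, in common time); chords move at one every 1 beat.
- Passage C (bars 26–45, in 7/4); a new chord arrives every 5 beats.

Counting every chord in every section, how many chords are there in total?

77 chords

A: 18·7 = 126 beats, 126/6 = 21 chords.
B: 7·4 = 28 beats, 28/1 = 28 chords.
C: 20·7 = 140 beats, 140/5 = 28 chords.
Total: 21 + 28 + 28 = 77.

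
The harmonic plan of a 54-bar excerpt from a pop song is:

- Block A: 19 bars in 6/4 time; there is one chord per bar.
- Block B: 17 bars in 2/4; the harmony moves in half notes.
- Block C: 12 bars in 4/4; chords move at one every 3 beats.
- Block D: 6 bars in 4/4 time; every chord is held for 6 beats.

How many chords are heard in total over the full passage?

56 chords

A: 19 bars × 6 beats = 114 beats; 6 beats/chord → 19 chords.
B: 17 bars × 2 beats = 34 beats; 2 beats/chord → 17 chords.
C: 12 bars × 4 beats = 48 beats; 3 beats/chord → 16 chords.
D: 6 bars × 4 beats = 24 beats; 6 beats/chord → 4 chords.
Total: 19 + 17 + 16 + 4 = 56.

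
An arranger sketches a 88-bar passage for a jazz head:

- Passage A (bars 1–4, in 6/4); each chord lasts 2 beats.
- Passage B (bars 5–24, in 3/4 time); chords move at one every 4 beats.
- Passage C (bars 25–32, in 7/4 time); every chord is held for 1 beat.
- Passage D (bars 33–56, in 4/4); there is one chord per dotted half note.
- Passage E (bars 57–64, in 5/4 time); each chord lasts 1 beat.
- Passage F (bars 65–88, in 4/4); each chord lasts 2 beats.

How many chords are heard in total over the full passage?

A: 4 bars × 6 beats = 24 beats; 2 beats/chord → 12 chords.
B: 20 bars × 3 beats = 60 beats; 4 beats/chord → 15 chords.
C: 8 bars × 7 beats = 56 beats; 1 beat/chord → 56 chords.
D: 24 bars × 4 beats = 96 beats; 3 beats/chord → 32 chords.
E: 8 bars × 5 beats = 40 beats; 1 beat/chord → 40 chords.
F: 24 bars × 4 beats = 96 beats; 2 beats/chord → 48 chords.
Total: 12 + 15 + 56 + 32 + 40 + 48 = 203.

203 chords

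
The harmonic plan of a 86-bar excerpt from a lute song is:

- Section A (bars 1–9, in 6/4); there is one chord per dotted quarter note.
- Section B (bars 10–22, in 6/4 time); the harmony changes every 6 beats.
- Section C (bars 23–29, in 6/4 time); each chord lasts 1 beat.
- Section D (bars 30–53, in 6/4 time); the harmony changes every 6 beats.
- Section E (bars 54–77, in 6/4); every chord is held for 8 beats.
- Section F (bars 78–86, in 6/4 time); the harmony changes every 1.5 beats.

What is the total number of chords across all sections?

A has 54 beats and chords last 1.5 each, so 36 chords.
B has 78 beats and chords last 6 each, so 13 chords.
C has 42 beats and chords last 1 each, so 42 chords.
D has 144 beats and chords last 6 each, so 24 chords.
E has 144 beats and chords last 8 each, so 18 chords.
F has 54 beats and chords last 1.5 each, so 36 chords.
Total: 36 + 13 + 42 + 24 + 18 + 36 = 169.

169 chords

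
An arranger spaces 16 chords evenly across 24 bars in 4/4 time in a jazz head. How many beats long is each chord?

24 bars × 4 beats/bar = 96 beats total.
96 beats ÷ 16 chords = 6 beats per chord.

6 beats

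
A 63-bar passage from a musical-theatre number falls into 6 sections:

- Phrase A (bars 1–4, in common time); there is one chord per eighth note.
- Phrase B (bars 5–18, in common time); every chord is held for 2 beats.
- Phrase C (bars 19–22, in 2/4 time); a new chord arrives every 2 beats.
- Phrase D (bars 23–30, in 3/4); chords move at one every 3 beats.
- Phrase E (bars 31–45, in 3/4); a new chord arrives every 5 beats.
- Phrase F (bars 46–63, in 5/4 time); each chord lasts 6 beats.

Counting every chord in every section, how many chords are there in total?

A has 16 beats and chords last 0.5 each, so 32 chords.
B has 56 beats and chords last 2 each, so 28 chords.
C has 8 beats and chords last 2 each, so 4 chords.
D has 24 beats and chords last 3 each, so 8 chords.
E has 45 beats and chords last 5 each, so 9 chords.
F has 90 beats and chords last 6 each, so 15 chords.
Total: 32 + 28 + 4 + 8 + 9 + 15 = 96.

96 chords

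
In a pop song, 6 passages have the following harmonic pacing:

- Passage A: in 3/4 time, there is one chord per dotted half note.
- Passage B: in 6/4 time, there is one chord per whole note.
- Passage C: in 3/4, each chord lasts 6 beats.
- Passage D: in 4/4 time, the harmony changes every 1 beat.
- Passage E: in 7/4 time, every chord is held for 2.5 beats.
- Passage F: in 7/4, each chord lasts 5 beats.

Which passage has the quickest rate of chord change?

A: 3/3 = 1 chord/bar.
B: 6/4 = 1.5 chords/bar.
C: 3/6 = 0.5 chords/bar.
D: 4/1 = 4 chords/bar.
E: 7/2.5 = 2.8 chords/bar.
F: 7/5 = 1.4 chords/bar.
Fastest is D at 4 chords/bar.

Passage D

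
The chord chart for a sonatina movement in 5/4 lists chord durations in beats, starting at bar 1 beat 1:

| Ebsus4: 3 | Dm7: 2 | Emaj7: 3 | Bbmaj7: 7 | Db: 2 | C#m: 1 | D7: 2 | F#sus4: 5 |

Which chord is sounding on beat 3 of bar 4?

C#m

Beat 3 of bar 4 is beat (4−1)×5 + 3 = 18 overall.
Running totals: Ebsus4 ends at 3, Dm7 ends at 5, Emaj7 ends at 8, Bbmaj7 ends at 15, Db ends at 17, C#m ends at 18.
Beat 18 falls within C#m.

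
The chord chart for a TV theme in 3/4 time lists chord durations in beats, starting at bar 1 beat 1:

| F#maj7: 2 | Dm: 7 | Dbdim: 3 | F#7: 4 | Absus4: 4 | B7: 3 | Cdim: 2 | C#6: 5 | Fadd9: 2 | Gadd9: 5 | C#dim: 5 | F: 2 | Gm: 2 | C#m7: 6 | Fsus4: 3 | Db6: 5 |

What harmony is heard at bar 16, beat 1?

Beat 1 of bar 16 is beat (16−1)×3 + 1 = 46 overall.
Running totals: F#maj7 ends at 2, Dm ends at 9, Dbdim ends at 12, F#7 ends at 16, Absus4 ends at 20, B7 ends at 23, Cdim ends at 25, C#6 ends at 30, Fadd9 ends at 32, Gadd9 ends at 37, C#dim ends at 42, F ends at 44, Gm ends at 46.
Beat 46 falls within Gm.

Gm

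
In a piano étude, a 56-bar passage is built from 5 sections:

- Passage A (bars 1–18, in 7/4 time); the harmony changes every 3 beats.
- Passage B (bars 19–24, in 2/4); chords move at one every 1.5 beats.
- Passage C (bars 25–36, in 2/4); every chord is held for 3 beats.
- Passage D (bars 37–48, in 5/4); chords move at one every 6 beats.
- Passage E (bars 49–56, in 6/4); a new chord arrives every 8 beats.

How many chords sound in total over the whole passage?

74 chords

A: 18 bars × 7 beats = 126 beats; 3 beats/chord → 42 chords.
B: 6 bars × 2 beats = 12 beats; 1.5 beats/chord → 8 chords.
C: 12 bars × 2 beats = 24 beats; 3 beats/chord → 8 chords.
D: 12 bars × 5 beats = 60 beats; 6 beats/chord → 10 chords.
E: 8 bars × 6 beats = 48 beats; 8 beats/chord → 6 chords.
Total: 42 + 8 + 8 + 10 + 6 = 74.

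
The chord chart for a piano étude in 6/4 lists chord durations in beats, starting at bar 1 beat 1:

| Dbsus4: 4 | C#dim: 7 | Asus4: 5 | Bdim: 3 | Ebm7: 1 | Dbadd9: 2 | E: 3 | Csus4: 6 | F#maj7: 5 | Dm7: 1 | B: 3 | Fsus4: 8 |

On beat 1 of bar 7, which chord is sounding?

Dm7

Beat 1 of bar 7 is beat (7−1)×6 + 1 = 37 overall.
Running totals: Dbsus4 ends at 4, C#dim ends at 11, Asus4 ends at 16, Bdim ends at 19, Ebm7 ends at 20, Dbadd9 ends at 22, E ends at 25, Csus4 ends at 31, F#maj7 ends at 36, Dm7 ends at 37.
Beat 37 falls within Dm7.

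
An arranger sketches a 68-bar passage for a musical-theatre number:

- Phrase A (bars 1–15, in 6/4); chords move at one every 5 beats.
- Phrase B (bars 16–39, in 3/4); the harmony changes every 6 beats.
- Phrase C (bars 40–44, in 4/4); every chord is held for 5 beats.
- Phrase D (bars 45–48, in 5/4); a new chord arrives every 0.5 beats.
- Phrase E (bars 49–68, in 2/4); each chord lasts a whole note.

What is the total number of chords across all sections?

84 chords

A: 15 bars × 6 beats = 90 beats; 5 beats/chord → 18 chords.
B: 24 bars × 3 beats = 72 beats; 6 beats/chord → 12 chords.
C: 5 bars × 4 beats = 20 beats; 5 beats/chord → 4 chords.
D: 4 bars × 5 beats = 20 beats; 0.5 beats/chord → 40 chords.
E: 20 bars × 2 beats = 40 beats; 4 beats/chord → 10 chords.
Total: 18 + 12 + 4 + 40 + 10 = 84.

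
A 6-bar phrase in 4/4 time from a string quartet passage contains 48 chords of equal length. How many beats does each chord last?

0.5 beats

6 bars × 4 beats/bar = 24 beats total.
24 beats ÷ 48 chords = 0.5 beats per chord.
(That is an eighth note.)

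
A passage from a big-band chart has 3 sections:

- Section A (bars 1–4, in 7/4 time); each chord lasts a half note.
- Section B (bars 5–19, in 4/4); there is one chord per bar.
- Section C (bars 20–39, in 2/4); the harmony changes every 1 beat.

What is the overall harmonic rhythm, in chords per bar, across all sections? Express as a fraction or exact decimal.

23/13 chords per bar

A: 4 bars of 7 beats is 28 beats; at 2 beats each that's 14 chords.
B: 15 bars of 4 beats is 60 beats; at 4 beats each that's 15 chords.
C: 20 bars of 2 beats is 40 beats; at 1 beat each that's 40 chords.
Overall: 69 chords over 39 bars → 69/39 = 23/13 chords per bar.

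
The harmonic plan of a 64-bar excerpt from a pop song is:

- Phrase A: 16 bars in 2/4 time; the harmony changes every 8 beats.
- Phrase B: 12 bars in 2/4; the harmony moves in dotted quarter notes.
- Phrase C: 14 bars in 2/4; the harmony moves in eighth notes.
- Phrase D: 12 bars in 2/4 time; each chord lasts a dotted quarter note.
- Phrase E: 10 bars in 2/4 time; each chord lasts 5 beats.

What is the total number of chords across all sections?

96 chords

A: 16 bars × 2 beats = 32 beats; 8 beats/chord → 4 chords.
B: 12 bars × 2 beats = 24 beats; 1.5 beats/chord → 16 chords.
C: 14 bars × 2 beats = 28 beats; 0.5 beats/chord → 56 chords.
D: 12 bars × 2 beats = 24 beats; 1.5 beats/chord → 16 chords.
E: 10 bars × 2 beats = 20 beats; 5 beats/chord → 4 chords.
Total: 4 + 16 + 56 + 16 + 4 = 96.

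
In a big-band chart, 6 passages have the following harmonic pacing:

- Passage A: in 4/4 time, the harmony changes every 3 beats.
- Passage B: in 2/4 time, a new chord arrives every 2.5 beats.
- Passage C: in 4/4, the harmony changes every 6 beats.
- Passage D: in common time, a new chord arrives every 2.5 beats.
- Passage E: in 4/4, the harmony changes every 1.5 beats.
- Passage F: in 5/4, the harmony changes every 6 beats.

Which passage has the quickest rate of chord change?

A: 4/3 = 4/3 chords/bar.
B: 2/2.5 = 0.8 chords/bar.
C: 4/6 = 2/3 chords/bar.
D: 4/2.5 = 1.6 chords/bar.
E: 4/1.5 = 8/3 chords/bar.
F: 5/6 = 5/6 chords/bar.
Fastest is E at 8/3 chords/bar.

Passage E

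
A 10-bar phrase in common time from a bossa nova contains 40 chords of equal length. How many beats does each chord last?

10 bars × 4 beats/bar = 40 beats total.
40 beats ÷ 40 chords = 1 beats per chord.
(That is a quarter note.)

1 beat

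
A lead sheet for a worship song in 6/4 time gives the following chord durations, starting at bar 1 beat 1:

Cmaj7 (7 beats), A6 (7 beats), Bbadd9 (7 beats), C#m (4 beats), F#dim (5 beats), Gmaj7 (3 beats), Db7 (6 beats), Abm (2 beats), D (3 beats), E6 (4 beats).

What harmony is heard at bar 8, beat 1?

Beat 1 of bar 8 is beat (8−1)×6 + 1 = 43 overall.
Running totals: Cmaj7 ends at 7, A6 ends at 14, Bbadd9 ends at 21, C#m ends at 25, F#dim ends at 30, Gmaj7 ends at 33, Db7 ends at 39, Abm ends at 41, D ends at 44.
Beat 43 falls within D.

D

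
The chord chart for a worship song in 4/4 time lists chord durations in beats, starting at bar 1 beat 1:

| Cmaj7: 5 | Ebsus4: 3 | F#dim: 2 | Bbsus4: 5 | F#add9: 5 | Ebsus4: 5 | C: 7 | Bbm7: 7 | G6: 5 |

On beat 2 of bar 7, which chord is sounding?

C

Beat 2 of bar 7 is beat (7−1)×4 + 2 = 26 overall.
Running totals: Cmaj7 ends at 5, Ebsus4 ends at 8, F#dim ends at 10, Bbsus4 ends at 15, F#add9 ends at 20, Ebsus4 ends at 25, C ends at 32.
Beat 26 falls within C.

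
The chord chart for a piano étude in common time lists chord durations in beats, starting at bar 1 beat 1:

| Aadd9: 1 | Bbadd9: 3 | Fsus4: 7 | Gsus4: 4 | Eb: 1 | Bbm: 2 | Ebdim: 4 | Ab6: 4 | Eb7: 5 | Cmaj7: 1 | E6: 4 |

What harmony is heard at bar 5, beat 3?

Ebdim

Beat 3 of bar 5 is beat (5−1)×4 + 3 = 19 overall.
Running totals: Aadd9 ends at 1, Bbadd9 ends at 4, Fsus4 ends at 11, Gsus4 ends at 15, Eb ends at 16, Bbm ends at 18, Ebdim ends at 22.
Beat 19 falls within Ebdim.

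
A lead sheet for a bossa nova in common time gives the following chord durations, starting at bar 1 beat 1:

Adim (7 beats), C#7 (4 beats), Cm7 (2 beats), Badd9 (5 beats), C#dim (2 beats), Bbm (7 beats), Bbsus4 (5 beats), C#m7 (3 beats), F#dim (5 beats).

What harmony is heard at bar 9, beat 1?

C#m7

Beat 1 of bar 9 is beat (9−1)×4 + 1 = 33 overall.
Running totals: Adim ends at 7, C#7 ends at 11, Cm7 ends at 13, Badd9 ends at 18, C#dim ends at 20, Bbm ends at 27, Bbsus4 ends at 32, C#m7 ends at 35.
Beat 33 falls within C#m7.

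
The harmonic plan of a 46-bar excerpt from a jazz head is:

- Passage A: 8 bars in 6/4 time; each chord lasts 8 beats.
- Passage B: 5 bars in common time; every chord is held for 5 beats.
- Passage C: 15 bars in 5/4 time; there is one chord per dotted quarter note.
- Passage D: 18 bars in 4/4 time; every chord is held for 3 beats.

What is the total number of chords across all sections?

A has 48 beats and chords last 8 each, so 6 chords.
B has 20 beats and chords last 5 each, so 4 chords.
C has 75 beats and chords last 1.5 each, so 50 chords.
D has 72 beats and chords last 3 each, so 24 chords.
Total: 6 + 4 + 50 + 24 = 84.

84 chords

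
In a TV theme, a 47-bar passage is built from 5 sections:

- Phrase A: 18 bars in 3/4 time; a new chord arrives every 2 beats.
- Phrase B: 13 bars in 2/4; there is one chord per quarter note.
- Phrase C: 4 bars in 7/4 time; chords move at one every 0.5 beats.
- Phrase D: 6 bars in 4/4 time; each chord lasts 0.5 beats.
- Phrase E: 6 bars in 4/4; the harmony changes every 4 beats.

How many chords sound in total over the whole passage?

163 chords

A: 18·3 = 54 beats, 54/2 = 27 chords.
B: 13·2 = 26 beats, 26/1 = 26 chords.
C: 4·7 = 28 beats, 28/0.5 = 56 chords.
D: 6·4 = 24 beats, 24/0.5 = 48 chords.
E: 6·4 = 24 beats, 24/4 = 6 chords.
Total: 27 + 26 + 56 + 48 + 6 = 163.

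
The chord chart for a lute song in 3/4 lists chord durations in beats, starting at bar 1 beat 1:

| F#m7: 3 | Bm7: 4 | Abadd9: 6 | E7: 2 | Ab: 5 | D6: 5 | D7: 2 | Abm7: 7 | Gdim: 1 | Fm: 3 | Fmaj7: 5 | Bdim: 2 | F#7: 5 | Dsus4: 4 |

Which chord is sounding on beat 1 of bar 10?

Abm7

Beat 1 of bar 10 is beat (10−1)×3 + 1 = 28 overall.
Running totals: F#m7 ends at 3, Bm7 ends at 7, Abadd9 ends at 13, E7 ends at 15, Ab ends at 20, D6 ends at 25, D7 ends at 27, Abm7 ends at 34.
Beat 28 falls within Abm7.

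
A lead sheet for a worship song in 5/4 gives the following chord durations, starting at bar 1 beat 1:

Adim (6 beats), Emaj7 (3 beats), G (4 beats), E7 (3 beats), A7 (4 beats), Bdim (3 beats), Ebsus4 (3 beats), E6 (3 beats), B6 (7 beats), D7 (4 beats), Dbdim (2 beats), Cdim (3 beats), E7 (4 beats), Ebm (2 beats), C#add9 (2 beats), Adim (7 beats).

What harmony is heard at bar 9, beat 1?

Beat 1 of bar 9 is beat (9−1)×5 + 1 = 41 overall.
Running totals: Adim ends at 6, Emaj7 ends at 9, G ends at 13, E7 ends at 16, A7 ends at 20, Bdim ends at 23, Ebsus4 ends at 26, E6 ends at 29, B6 ends at 36, D7 ends at 40, Dbdim ends at 42.
Beat 41 falls within Dbdim.

Dbdim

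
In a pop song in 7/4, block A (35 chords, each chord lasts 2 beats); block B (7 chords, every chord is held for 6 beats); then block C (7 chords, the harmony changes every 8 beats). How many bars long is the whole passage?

A: 35 × 2 = 70 beats = 10 bars.
B: 7 × 6 = 42 beats = 6 bars.
C: 7 × 8 = 56 beats = 8 bars.
Total: 10 + 6 + 8 = 24 bars.

24 bars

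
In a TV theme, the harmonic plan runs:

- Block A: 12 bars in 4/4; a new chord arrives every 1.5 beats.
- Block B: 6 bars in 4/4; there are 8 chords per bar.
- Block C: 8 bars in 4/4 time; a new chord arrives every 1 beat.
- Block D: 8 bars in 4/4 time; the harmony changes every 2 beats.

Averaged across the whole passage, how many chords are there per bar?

64/17 chords per bar

A: 12 bars of 4 beats is 48 beats; at 1.5 beats each that's 32 chords.
B: 6 bars of 4 beats is 24 beats; at 0.5 beats each that's 48 chords.
C: 8 bars of 4 beats is 32 beats; at 1 beat each that's 32 chords.
D: 8 bars of 4 beats is 32 beats; at 2 beats each that's 16 chords.
Overall: 128 chords over 34 bars → 128/34 = 64/17 chords per bar.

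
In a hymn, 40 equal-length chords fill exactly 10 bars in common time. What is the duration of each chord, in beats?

1 beat

10 bars × 4 beats/bar = 40 beats total.
40 beats ÷ 40 chords = 1 beats per chord.
(That is a quarter note.)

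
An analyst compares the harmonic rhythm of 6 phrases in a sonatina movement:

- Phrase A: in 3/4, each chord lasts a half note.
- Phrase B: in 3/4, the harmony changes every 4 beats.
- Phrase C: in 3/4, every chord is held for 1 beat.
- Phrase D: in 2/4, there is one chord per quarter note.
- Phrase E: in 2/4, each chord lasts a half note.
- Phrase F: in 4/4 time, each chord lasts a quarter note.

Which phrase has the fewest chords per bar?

Phrase B

A: 3/2 = 1.5 chords/bar.
B: 3/4 = 0.75 chords/bar.
C: 3/1 = 3 chords/bar.
D: 2/1 = 2 chords/bar.
E: 2/2 = 1 chord/bar.
F: 4/1 = 4 chords/bar.
Slowest is B at 0.75 chords/bar.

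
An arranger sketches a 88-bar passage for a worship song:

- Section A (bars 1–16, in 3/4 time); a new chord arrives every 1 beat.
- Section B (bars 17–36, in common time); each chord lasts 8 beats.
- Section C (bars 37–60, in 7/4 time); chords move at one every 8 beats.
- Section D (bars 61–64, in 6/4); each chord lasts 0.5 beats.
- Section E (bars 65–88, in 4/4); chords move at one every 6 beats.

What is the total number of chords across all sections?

A: 16 bars × 3 beats = 48 beats; 1 beat/chord → 48 chords.
B: 20 bars × 4 beats = 80 beats; 8 beats/chord → 10 chords.
C: 24 bars × 7 beats = 168 beats; 8 beats/chord → 21 chords.
D: 4 bars × 6 beats = 24 beats; 0.5 beats/chord → 48 chords.
E: 24 bars × 4 beats = 96 beats; 6 beats/chord → 16 chords.
Total: 48 + 10 + 21 + 48 + 16 = 143.

143 chords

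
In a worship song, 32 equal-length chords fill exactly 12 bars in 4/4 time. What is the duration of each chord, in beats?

12 bars × 4 beats/bar = 48 beats total.
48 beats ÷ 32 chords = 1.5 beats per chord.
(That is a dotted quarter note.)

1.5 beats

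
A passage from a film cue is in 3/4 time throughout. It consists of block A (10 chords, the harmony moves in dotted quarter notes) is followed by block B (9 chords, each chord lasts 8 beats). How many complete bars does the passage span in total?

A: 10 × 1.5 = 15 beats = 5 bars.
B: 9 × 8 = 72 beats = 24 bars.
Total: 5 + 24 = 29 bars.

29 bars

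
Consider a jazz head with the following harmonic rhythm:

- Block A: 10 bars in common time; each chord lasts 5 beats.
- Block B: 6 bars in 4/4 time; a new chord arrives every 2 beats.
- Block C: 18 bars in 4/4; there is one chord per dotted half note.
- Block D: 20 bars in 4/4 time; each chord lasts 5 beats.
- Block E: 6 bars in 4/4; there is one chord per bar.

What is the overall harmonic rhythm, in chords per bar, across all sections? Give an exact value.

1.1 chords per bar

A: 10 bars of 4 beats is 40 beats; at 5 beats each that's 8 chords.
B: 6 bars of 4 beats is 24 beats; at 2 beats each that's 12 chords.
C: 18 bars of 4 beats is 72 beats; at 3 beats each that's 24 chords.
D: 20 bars of 4 beats is 80 beats; at 5 beats each that's 16 chords.
E: 6 bars of 4 beats is 24 beats; at 4 beats each that's 6 chords.
Overall: 66 chords over 60 bars → 66/60 = 1.1 chords per bar.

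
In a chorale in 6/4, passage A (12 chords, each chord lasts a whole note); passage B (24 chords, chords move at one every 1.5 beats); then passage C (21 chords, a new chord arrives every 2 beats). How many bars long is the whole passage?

A: 12 × 4 = 48 beats = 8 bars.
B: 24 × 1.5 = 36 beats = 6 bars.
C: 21 × 2 = 42 beats = 7 bars.
Total: 8 + 6 + 7 = 21 bars.

21 bars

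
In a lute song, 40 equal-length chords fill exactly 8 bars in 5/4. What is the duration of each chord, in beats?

8 bars × 5 beats/bar = 40 beats total.
40 beats ÷ 40 chords = 1 beats per chord.
(That is a quarter note.)

1 beat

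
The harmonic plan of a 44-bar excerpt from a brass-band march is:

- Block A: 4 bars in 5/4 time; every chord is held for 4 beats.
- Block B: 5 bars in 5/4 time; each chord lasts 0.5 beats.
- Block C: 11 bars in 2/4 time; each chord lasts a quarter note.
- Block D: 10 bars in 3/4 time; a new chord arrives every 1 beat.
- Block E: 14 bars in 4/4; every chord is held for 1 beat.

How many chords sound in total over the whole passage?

A: 4 bars × 5 beats = 20 beats; 4 beats/chord → 5 chords.
B: 5 bars × 5 beats = 25 beats; 0.5 beats/chord → 50 chords.
C: 11 bars × 2 beats = 22 beats; 1 beat/chord → 22 chords.
D: 10 bars × 3 beats = 30 beats; 1 beat/chord → 30 chords.
E: 14 bars × 4 beats = 56 beats; 1 beat/chord → 56 chords.
Total: 5 + 50 + 22 + 30 + 56 = 163.

163 chords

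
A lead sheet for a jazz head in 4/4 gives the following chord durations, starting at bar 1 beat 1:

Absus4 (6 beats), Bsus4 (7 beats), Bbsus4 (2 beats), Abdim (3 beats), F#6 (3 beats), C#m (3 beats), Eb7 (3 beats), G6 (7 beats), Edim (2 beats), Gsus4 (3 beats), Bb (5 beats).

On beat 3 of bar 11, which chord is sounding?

Beat 3 of bar 11 is beat (11−1)×4 + 3 = 43 overall.
Running totals: Absus4 ends at 6, Bsus4 ends at 13, Bbsus4 ends at 15, Abdim ends at 18, F#6 ends at 21, C#m ends at 24, Eb7 ends at 27, G6 ends at 34, Edim ends at 36, Gsus4 ends at 39, Bb ends at 44.
Beat 43 falls within Bb.

Bb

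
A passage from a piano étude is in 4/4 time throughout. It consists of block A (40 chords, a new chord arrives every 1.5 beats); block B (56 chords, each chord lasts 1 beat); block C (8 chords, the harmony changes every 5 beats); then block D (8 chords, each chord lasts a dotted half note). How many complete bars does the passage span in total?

45 bars

A: 40 × 1.5 = 60 beats = 15 bars.
B: 56 × 1 = 56 beats = 14 bars.
C: 8 × 5 = 40 beats = 10 bars.
D: 8 × 3 = 24 beats = 6 bars.
Total: 15 + 14 + 10 + 6 = 45 bars.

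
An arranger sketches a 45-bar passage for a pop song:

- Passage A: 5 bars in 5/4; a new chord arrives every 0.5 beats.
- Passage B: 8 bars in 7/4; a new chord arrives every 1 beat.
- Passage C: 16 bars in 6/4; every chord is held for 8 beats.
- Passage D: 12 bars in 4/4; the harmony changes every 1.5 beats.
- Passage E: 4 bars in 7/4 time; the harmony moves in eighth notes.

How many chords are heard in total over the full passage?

206 chords

A has 25 beats and chords last 0.5 each, so 50 chords.
B has 56 beats and chords last 1 each, so 56 chords.
C has 96 beats and chords last 8 each, so 12 chords.
D has 48 beats and chords last 1.5 each, so 32 chords.
E has 28 beats and chords last 0.5 each, so 56 chords.
Total: 50 + 56 + 12 + 32 + 56 = 206.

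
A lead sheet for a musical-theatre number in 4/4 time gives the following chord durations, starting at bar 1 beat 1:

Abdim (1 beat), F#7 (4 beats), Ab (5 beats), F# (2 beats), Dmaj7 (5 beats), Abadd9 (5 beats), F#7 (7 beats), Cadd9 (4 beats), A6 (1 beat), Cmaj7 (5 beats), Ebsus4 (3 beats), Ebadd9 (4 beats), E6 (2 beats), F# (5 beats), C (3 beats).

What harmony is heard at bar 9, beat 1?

Beat 1 of bar 9 is beat (9−1)×4 + 1 = 33 overall.
Running totals: Abdim ends at 1, F#7 ends at 5, Ab ends at 10, F# ends at 12, Dmaj7 ends at 17, Abadd9 ends at 22, F#7 ends at 29, Cadd9 ends at 33.
Beat 33 falls within Cadd9.

Cadd9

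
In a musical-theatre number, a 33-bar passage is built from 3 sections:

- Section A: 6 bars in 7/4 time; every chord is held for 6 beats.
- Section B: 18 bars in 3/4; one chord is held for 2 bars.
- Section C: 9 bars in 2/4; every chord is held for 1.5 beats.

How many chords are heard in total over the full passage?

28 chords

A: 6·7 = 42 beats, 42/6 = 7 chords.
B: 18·3 = 54 beats, 54/6 = 9 chords.
C: 9·2 = 18 beats, 18/1.5 = 12 chords.
Total: 7 + 9 + 12 = 28.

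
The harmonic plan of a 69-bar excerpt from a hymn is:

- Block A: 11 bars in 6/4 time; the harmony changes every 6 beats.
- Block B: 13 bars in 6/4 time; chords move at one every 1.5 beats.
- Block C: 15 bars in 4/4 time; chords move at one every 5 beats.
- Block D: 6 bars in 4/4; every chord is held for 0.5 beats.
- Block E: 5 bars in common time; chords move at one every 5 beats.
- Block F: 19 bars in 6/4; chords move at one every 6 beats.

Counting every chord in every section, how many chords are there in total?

A has 66 beats and chords last 6 each, so 11 chords.
B has 78 beats and chords last 1.5 each, so 52 chords.
C has 60 beats and chords last 5 each, so 12 chords.
D has 24 beats and chords last 0.5 each, so 48 chords.
E has 20 beats and chords last 5 each, so 4 chords.
F has 114 beats and chords last 6 each, so 19 chords.
Total: 11 + 52 + 12 + 48 + 4 + 19 = 146.

146 chords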